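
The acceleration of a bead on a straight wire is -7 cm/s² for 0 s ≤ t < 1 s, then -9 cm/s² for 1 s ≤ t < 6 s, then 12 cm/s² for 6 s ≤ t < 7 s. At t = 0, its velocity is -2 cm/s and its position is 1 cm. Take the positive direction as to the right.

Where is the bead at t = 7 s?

-210 cm

On each constant-a segment, Δv = aΔt and Δx = v₀Δt + ½aΔt²; chain segment to segment.
0–1 s: v starts -2 cm/s; Δx = -2·1 + ½·-7·1² = -5.5 cm; v ends -9 cm/s.
1–6 s: v starts -9 cm/s; Δx = -9·5 + ½·-9·5² = -157.5 cm; v ends -54 cm/s.
6–7 s: v starts -54 cm/s; Δx = -54·1 + ½·12·1² = -48 cm; v ends -42 cm/s.
x(7) = 1 + Σ Δx = -210 cm.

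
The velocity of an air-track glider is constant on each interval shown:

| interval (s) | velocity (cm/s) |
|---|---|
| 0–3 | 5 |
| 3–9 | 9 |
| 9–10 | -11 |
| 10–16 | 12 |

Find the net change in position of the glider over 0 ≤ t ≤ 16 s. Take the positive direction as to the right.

Displacement is the signed area under the v-t curve.
0–3 s: 5 × 3 = 15 cm
3–9 s: 9 × 6 = 54 cm
9–10 s: -11 × 1 = -11 cm
10–16 s: 12 × 6 = 72 cm
Net displacement = 130 cm

130 cm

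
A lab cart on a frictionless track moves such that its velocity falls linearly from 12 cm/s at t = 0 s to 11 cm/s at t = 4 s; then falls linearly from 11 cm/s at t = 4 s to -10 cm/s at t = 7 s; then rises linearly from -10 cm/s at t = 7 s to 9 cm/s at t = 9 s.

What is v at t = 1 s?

11.75 cm/s

On 0–4 s the graph is linear from 12 to 11 cm/s: v(1) = 12 + (11 − 12)·(1 − 0)/(4 − 0) = 11.75 cm/s.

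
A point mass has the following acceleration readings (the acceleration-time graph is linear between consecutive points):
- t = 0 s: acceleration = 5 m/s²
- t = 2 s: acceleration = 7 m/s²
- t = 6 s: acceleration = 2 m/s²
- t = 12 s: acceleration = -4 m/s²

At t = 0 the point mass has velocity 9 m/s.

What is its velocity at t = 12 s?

33 m/s

Δv equals the area under the a-t graph; then v = v₀ + Δv.
0–2 s: ½(5 + 7)(2) = 12 m/s
2–6 s: ½(7 + 2)(4) = 18 m/s
6–12 s: ½(2 + -4)(6) = -6 m/s
Δv = 24 m/s, so v(12) = 9 + (24) = 33 m/s.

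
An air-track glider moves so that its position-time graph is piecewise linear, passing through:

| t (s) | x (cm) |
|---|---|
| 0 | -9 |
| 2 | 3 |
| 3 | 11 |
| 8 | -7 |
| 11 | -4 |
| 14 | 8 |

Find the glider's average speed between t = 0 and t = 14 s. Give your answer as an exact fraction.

53/14 cm/s

Average speed = (total path length)/(elapsed time); on a piecewise-linear x-t graph the path length is Σ|Δx|.
0–2 s: |Δx| = |3 − -9| = 12 cm
2–3 s: |Δx| = |11 − 3| = 8 cm
3–8 s: |Δx| = |-7 − 11| = 18 cm
8–11 s: |Δx| = |-4 − -7| = 3 cm
11–14 s: |Δx| = |8 − -4| = 12 cm
Total path = 53 cm; average speed = 53/14 = 53/14 cm/s.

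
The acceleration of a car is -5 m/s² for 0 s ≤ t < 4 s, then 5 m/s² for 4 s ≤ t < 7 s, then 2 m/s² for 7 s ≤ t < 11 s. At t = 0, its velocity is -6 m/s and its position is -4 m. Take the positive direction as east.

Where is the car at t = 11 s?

On each constant-a segment, Δv = aΔt and Δx = v₀Δt + ½aΔt²; chain segment to segment.
0–4 s: v starts -6 m/s; Δx = -6·4 + ½·-5·4² = -64 m; v ends -26 m/s.
4–7 s: v starts -26 m/s; Δx = -26·3 + ½·5·3² = -55.5 m; v ends -11 m/s.
7–11 s: v starts -11 m/s; Δx = -11·4 + ½·2·4² = -28 m; v ends -3 m/s.
x(11) = -4 + Σ Δx = -151.5 m.

-151.5 m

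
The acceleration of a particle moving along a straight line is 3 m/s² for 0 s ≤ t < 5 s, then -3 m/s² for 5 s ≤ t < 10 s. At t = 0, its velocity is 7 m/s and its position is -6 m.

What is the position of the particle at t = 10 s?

On each constant-a segment, Δv = aΔt and Δx = v₀Δt + ½aΔt²; chain segment to segment.
0–5 s: v starts 7 m/s; Δx = 7·5 + ½·3·5² = 72.5 m; v ends 22 m/s.
5–10 s: v starts 22 m/s; Δx = 22·5 + ½·-3·5² = 72.5 m; v ends 7 m/s.
x(10) = -6 + Σ Δx = 139 m.

139 m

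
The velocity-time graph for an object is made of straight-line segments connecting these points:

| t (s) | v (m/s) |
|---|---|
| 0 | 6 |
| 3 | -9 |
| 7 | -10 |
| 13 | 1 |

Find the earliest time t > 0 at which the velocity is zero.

v changes sign on 0–3 s (from 6 to -9); the graph is linear there, so v = 0 at t = 0 + (-6)·(3 − 0)/(-9 − 6) = 1.2 s.

t = 1.2 s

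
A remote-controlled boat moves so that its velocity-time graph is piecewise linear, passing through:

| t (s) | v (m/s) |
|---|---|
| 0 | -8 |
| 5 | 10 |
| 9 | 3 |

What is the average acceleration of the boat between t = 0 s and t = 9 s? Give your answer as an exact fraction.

Average acceleration = Δv/Δt = (3 − -8)/(9 − 0) = 11/9 m/s².

11/9 m/s²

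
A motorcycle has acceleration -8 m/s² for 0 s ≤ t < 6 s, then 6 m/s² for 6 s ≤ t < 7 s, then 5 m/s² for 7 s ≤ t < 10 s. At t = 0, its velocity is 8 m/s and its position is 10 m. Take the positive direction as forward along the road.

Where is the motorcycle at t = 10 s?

-202.5 m

On each constant-a segment, Δv = aΔt and Δx = v₀Δt + ½aΔt²; chain segment to segment.
0–6 s: v starts 8 m/s; Δx = 8·6 + ½·-8·6² = -96 m; v ends -40 m/s.
6–7 s: v starts -40 m/s; Δx = -40·1 + ½·6·1² = -37 m; v ends -34 m/s.
7–10 s: v starts -34 m/s; Δx = -34·3 + ½·5·3² = -79.5 m; v ends -19 m/s.
x(10) = 10 + Σ Δx = -202.5 m.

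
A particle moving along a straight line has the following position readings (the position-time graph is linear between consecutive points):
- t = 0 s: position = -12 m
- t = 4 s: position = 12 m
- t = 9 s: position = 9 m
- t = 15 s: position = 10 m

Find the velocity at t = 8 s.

-0.6 m/s

Velocity is the slope of the x-t graph on 4–9 s: (9 − 12)/(9 − 4) = -0.6 m/s.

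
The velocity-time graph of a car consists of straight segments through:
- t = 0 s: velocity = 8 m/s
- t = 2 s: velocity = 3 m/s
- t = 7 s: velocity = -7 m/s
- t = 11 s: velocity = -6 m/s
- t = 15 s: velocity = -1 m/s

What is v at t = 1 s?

On 0–2 s the graph is linear from 8 to 3 m/s: v(1) = 8 + (3 − 8)·(1 − 0)/(2 − 0) = 5.5 m/s.

5.5 m/s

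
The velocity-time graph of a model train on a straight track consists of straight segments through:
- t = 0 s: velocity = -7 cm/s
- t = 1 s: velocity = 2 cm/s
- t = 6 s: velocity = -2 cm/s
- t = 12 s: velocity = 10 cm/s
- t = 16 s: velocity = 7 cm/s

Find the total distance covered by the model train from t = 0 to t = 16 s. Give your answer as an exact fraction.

Distance (not displacement) is the total path length: add the absolute areas under v-t.
0–1 s: v = 0 at t = 7/9 s; triangle areas 49/18 + 2/9 = 53/18 cm
1–6 s: v = 0 at t = 3.5 s; triangle areas 2.5 + 2.5 = 5 cm
6–12 s: v = 0 at t = 7 s; triangle areas 1 + 25 = 26 cm
12–16 s: |½(10 + 7)(4)| = 34 cm
Total distance = 1223/18 cm

1223/18 cm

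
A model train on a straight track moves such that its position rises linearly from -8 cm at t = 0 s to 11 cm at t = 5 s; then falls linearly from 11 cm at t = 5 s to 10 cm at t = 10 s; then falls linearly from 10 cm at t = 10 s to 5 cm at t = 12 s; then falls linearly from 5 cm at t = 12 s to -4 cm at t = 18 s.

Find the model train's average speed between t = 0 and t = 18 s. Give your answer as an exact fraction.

17/9 cm/s

Average speed = (total path length)/(elapsed time); on a piecewise-linear x-t graph the path length is Σ|Δx|.
0–5 s: |Δx| = |11 − -8| = 19 cm
5–10 s: |Δx| = |10 − 11| = 1 cm
10–12 s: |Δx| = |5 − 10| = 5 cm
12–18 s: |Δx| = |-4 − 5| = 9 cm
Total path = 34 cm; average speed = 34/18 = 17/9 cm/s.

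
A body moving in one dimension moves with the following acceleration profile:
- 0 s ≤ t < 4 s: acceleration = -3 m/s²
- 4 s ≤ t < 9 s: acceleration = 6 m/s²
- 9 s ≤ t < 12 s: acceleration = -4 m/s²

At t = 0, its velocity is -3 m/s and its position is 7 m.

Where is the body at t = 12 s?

On each constant-a segment, Δv = aΔt and Δx = v₀Δt + ½aΔt²; chain segment to segment.
0–4 s: v starts -3 m/s; Δx = -3·4 + ½·-3·4² = -36 m; v ends -15 m/s.
4–9 s: v starts -15 m/s; Δx = -15·5 + ½·6·5² = 0 m; v ends 15 m/s.
9–12 s: v starts 15 m/s; Δx = 15·3 + ½·-4·3² = 27 m; v ends 3 m/s.
x(12) = 7 + Σ Δx = -2 m.

-2 m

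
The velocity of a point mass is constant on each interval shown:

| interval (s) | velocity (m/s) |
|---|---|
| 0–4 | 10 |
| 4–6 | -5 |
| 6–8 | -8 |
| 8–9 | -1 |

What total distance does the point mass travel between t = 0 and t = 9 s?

Total distance travelled is ∫|v| dt — sum the magnitudes of each area piece.
0–4 s: |10| × 4 = 40 m
4–6 s: |-5| × 2 = 10 m
6–8 s: |-8| × 2 = 16 m
8–9 s: |-1| × 1 = 1 m
Total distance = 67 m

67 m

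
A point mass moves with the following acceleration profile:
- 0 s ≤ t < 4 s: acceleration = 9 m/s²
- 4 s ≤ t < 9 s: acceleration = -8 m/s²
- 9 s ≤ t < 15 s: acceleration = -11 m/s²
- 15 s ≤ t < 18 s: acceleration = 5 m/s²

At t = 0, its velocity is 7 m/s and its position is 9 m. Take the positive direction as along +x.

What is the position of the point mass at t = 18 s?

On each constant-a segment, Δv = aΔt and Δx = v₀Δt + ½aΔt²; chain segment to segment.
0–4 s: v starts 7 m/s; Δx = 7·4 + ½·9·4² = 100 m; v ends 43 m/s.
4–9 s: v starts 43 m/s; Δx = 43·5 + ½·-8·5² = 115 m; v ends 3 m/s.
9–15 s: v starts 3 m/s; Δx = 3·6 + ½·-11·6² = -180 m; v ends -63 m/s.
15–18 s: v starts -63 m/s; Δx = -63·3 + ½·5·3² = -166.5 m; v ends -48 m/s.
x(18) = 9 + Σ Δx = -122.5 m.

-122.5 m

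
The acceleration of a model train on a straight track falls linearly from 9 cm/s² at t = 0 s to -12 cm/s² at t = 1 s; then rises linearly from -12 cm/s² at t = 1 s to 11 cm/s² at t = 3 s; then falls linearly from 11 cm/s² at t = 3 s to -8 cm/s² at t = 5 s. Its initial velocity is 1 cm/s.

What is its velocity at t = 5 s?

Δv equals the area under the a-t graph; then v = v₀ + Δv.
0–1 s: ½(9 + -12)(1) = -1.5 cm/s
1–3 s: ½(-12 + 11)(2) = -1 cm/s
3–5 s: ½(11 + -8)(2) = 3 cm/s
Δv = 0.5 cm/s, so v(5) = 1 + (0.5) = 1.5 cm/s.

1.5 cm/s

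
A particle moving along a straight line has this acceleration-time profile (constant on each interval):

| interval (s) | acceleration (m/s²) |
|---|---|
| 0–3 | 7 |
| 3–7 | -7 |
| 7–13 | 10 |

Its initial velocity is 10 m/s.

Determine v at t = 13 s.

63 m/s

Δv equals the area under the a-t graph; then v = v₀ + Δv.
0–3 s: 7 × 3 = 21 m/s
3–7 s: -7 × 4 = -28 m/s
7–13 s: 10 × 6 = 60 m/s
Δv = 53 m/s, so v(13) = 10 + (53) = 63 m/s.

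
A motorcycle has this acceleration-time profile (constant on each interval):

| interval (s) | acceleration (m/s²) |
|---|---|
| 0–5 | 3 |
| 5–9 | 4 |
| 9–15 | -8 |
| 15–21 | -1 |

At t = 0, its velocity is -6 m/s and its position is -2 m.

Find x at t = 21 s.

On each constant-a segment, Δv = aΔt and Δx = v₀Δt + ½aΔt²; chain segment to segment.
0–5 s: v starts -6 m/s; Δx = -6·5 + ½·3·5² = 7.5 m; v ends 9 m/s.
5–9 s: v starts 9 m/s; Δx = 9·4 + ½·4·4² = 68 m; v ends 25 m/s.
9–15 s: v starts 25 m/s; Δx = 25·6 + ½·-8·6² = 6 m; v ends -23 m/s.
15–21 s: v starts -23 m/s; Δx = -23·6 + ½·-1·6² = -156 m; v ends -29 m/s.
x(21) = -2 + Σ Δx = -76.5 m.

-76.5 m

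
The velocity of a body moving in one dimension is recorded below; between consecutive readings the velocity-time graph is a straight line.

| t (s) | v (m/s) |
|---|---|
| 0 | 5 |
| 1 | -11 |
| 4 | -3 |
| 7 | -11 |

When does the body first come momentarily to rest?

t = 0.3125 s

v changes sign on 0–1 s (from 5 to -11); the graph is linear there, so v = 0 at t = 0 + (-5)·(1 − 0)/(-11 − 5) = 0.3125 s.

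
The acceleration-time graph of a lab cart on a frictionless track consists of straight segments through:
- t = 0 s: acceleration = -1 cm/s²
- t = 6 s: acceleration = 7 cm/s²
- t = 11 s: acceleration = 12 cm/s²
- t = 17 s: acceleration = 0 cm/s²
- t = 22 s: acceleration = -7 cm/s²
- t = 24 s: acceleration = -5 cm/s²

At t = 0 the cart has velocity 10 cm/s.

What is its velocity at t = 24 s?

82 cm/s

Δv equals the area under the a-t graph; then v = v₀ + Δv.
0–6 s: ½(-1 + 7)(6) = 18 cm/s
6–11 s: ½(7 + 12)(5) = 47.5 cm/s
11–17 s: ½(12 + 0)(6) = 36 cm/s
17–22 s: ½(0 + -7)(5) = -17.5 cm/s
22–24 s: ½(-7 + -5)(2) = -12 cm/s
Δv = 72 cm/s, so v(24) = 10 + (72) = 82 cm/s.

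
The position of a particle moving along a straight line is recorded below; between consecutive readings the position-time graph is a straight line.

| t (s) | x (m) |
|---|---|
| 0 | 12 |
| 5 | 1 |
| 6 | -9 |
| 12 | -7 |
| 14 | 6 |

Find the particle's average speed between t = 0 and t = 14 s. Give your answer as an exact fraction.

Average speed = (total path length)/(elapsed time); on a piecewise-linear x-t graph the path length is Σ|Δx|.
0–5 s: |Δx| = |1 − 12| = 11 m
5–6 s: |Δx| = |-9 − 1| = 10 m
6–12 s: |Δx| = |-7 − -9| = 2 m
12–14 s: |Δx| = |6 − -7| = 13 m
Total path = 36 m; average speed = 36/14 = 18/7 m/s.

18/7 m/s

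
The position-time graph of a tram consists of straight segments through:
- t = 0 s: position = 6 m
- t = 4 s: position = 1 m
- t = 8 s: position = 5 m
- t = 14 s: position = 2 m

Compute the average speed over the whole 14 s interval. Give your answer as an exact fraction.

Average speed = (total path length)/(elapsed time); on a piecewise-linear x-t graph the path length is Σ|Δx|.
0–4 s: |Δx| = |1 − 6| = 5 m
4–8 s: |Δx| = |5 − 1| = 4 m
8–14 s: |Δx| = |2 − 5| = 3 m
Total path = 12 m; average speed = 12/14 = 6/7 m/s.

6/7 m/s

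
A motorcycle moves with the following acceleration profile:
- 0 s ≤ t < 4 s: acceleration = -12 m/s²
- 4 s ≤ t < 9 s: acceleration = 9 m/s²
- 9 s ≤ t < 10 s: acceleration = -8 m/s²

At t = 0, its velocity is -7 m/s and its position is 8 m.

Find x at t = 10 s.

-292.5 m

On each constant-a segment, Δv = aΔt and Δx = v₀Δt + ½aΔt²; chain segment to segment.
0–4 s: v starts -7 m/s; Δx = -7·4 + ½·-12·4² = -124 m; v ends -55 m/s.
4–9 s: v starts -55 m/s; Δx = -55·5 + ½·9·5² = -162.5 m; v ends -10 m/s.
9–10 s: v starts -10 m/s; Δx = -10·1 + ½·-8·1² = -14 m; v ends -18 m/s.
x(10) = 8 + Σ Δx = -292.5 m.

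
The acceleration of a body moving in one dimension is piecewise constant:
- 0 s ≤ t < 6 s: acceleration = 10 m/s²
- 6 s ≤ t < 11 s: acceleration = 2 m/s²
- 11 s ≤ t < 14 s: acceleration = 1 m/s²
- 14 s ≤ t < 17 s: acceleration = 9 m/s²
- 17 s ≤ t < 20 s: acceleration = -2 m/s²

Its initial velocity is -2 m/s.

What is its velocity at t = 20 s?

92 m/s

Δv equals the area under the a-t graph; then v = v₀ + Δv.
0–6 s: 10 × 6 = 60 m/s
6–11 s: 2 × 5 = 10 m/s
11–14 s: 1 × 3 = 3 m/s
14–17 s: 9 × 3 = 27 m/s
17–20 s: -2 × 3 = -6 m/s
Δv = 94 m/s, so v(20) = -2 + (94) = 92 m/s.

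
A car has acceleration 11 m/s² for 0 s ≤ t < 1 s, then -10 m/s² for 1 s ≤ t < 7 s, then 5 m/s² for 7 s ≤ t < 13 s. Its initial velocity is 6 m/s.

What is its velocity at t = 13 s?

-13 m/s

Δv equals the area under the a-t graph; then v = v₀ + Δv.
0–1 s: 11 × 1 = 11 m/s
1–7 s: -10 × 6 = -60 m/s
7–13 s: 5 × 6 = 30 m/s
Δv = -19 m/s, so v(13) = 6 + (-19) = -13 m/s.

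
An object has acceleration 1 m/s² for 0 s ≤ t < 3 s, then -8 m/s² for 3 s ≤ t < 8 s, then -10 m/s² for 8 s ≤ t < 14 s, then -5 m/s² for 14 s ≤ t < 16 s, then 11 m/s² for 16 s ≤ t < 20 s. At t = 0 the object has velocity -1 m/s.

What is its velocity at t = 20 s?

-64 m/s

Δv equals the area under the a-t graph; then v = v₀ + Δv.
0–3 s: 1 × 3 = 3 m/s
3–8 s: -8 × 5 = -40 m/s
8–14 s: -10 × 6 = -60 m/s
14–16 s: -5 × 2 = -10 m/s
16–20 s: 11 × 4 = 44 m/s
Δv = -63 m/s, so v(20) = -1 + (-63) = -64 m/s.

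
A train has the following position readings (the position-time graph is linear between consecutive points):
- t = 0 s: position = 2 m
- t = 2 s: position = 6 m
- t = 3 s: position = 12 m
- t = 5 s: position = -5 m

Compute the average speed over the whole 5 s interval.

5.4 m/s

Average speed = (total path length)/(elapsed time); on a piecewise-linear x-t graph the path length is Σ|Δx|.
0–2 s: |Δx| = |6 − 2| = 4 m
2–3 s: |Δx| = |12 − 6| = 6 m
3–5 s: |Δx| = |-5 − 12| = 17 m
Total path = 27 m; average speed = 27/5 = 5.4 m/s.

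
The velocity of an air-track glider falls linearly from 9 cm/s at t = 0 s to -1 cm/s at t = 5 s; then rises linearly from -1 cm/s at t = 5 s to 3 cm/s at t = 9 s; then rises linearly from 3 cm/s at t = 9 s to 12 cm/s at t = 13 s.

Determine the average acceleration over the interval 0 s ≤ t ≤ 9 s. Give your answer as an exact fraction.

-2/3 cm/s²

Average acceleration = Δv/Δt = (3 − 9)/(9 − 0) = -2/3 cm/s².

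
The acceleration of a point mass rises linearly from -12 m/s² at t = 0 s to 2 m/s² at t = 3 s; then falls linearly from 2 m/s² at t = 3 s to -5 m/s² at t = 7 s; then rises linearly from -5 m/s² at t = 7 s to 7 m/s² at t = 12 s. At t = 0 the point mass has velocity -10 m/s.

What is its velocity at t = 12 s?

-26 m/s

Δv equals the area under the a-t graph; then v = v₀ + Δv.
0–3 s: ½(-12 + 2)(3) = -15 m/s
3–7 s: ½(2 + -5)(4) = -6 m/s
7–12 s: ½(-5 + 7)(5) = 5 m/s
Δv = -16 m/s, so v(12) = -10 + (-16) = -26 m/s.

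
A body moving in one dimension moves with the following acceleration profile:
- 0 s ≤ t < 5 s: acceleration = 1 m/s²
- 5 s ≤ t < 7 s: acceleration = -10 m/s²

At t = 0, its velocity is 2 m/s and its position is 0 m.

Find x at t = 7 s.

16.5 m

On each constant-a segment, Δv = aΔt and Δx = v₀Δt + ½aΔt²; chain segment to segment.
0–5 s: v starts 2 m/s; Δx = 2·5 + ½·1·5² = 22.5 m; v ends 7 m/s.
5–7 s: v starts 7 m/s; Δx = 7·2 + ½·-10·2² = -6 m; v ends -13 m/s.
x(7) = 0 + Σ Δx = 16.5 m.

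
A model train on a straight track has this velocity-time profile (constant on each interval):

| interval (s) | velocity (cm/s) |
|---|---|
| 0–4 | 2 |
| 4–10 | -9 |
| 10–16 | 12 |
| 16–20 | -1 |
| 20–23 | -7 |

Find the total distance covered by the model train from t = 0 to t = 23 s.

159 cm

Distance (not displacement) is the total path length: add the absolute areas under v-t.
0–4 s: |2| × 4 = 8 cm
4–10 s: |-9| × 6 = 54 cm
10–16 s: |12| × 6 = 72 cm
16–20 s: |-1| × 4 = 4 cm
20–23 s: |-7| × 3 = 21 cm
Total distance = 159 cm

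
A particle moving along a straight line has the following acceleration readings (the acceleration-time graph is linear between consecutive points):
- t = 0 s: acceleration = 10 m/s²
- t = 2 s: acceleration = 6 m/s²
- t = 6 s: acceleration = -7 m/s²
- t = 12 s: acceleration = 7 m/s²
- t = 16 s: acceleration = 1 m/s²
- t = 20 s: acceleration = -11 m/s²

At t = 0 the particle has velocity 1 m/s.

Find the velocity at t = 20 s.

11 m/s

Δv equals the area under the a-t graph; then v = v₀ + Δv.
0–2 s: ½(10 + 6)(2) = 16 m/s
2–6 s: ½(6 + -7)(4) = -2 m/s
6–12 s: ½(-7 + 7)(6) = 0 m/s
12–16 s: ½(7 + 1)(4) = 16 m/s
16–20 s: ½(1 + -11)(4) = -20 m/s
Δv = 10 m/s, so v(20) = 1 + (10) = 11 m/s.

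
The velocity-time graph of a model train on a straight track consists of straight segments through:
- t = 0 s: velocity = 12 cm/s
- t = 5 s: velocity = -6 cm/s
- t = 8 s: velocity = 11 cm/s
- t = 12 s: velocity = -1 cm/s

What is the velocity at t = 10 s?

On 8–12 s the graph is linear from 11 to -1 cm/s: v(10) = 11 + (-1 − 11)·(10 − 8)/(12 − 8) = 5 cm/s.

5 cm/s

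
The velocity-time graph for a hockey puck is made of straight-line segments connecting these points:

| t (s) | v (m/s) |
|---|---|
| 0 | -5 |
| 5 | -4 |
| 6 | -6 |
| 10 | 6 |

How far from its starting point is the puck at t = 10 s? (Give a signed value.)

-27.5 m

Net displacement equals the area under the velocity-time graph (areas below the axis count negative).
0–5 s: ½(-5 + -4)(5) = -22.5 m
5–6 s: ½(-4 + -6)(1) = -5 m
6–10 s: ½(-6 + 6)(4) = 0 m
Net displacement = -27.5 m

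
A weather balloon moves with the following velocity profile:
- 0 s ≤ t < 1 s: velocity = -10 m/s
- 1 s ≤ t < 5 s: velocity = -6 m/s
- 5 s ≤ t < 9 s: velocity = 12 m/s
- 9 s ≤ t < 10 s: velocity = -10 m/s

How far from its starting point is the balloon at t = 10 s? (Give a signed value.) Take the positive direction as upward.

Displacement is the signed area under the v-t curve.
0–1 s: -10 × 1 = -10 m
1–5 s: -6 × 4 = -24 m
5–9 s: 12 × 4 = 48 m
9–10 s: -10 × 1 = -10 m
Net displacement = 4 m

4 m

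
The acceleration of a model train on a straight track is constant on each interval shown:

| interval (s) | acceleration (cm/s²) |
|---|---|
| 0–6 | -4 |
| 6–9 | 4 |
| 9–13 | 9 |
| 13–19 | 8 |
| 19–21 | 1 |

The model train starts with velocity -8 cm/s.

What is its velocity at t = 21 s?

66 cm/s

Δv equals the area under the a-t graph; then v = v₀ + Δv.
0–6 s: -4 × 6 = -24 cm/s
6–9 s: 4 × 3 = 12 cm/s
9–13 s: 9 × 4 = 36 cm/s
13–19 s: 8 × 6 = 48 cm/s
19–21 s: 1 × 2 = 2 cm/s
Δv = 74 cm/s, so v(21) = -8 + (74) = 66 cm/s.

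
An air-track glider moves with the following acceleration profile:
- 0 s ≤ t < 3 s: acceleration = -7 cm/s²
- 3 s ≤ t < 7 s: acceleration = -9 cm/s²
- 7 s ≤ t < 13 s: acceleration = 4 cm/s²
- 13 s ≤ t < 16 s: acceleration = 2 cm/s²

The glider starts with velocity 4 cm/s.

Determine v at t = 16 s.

-23 cm/s

Δv equals the area under the a-t graph; then v = v₀ + Δv.
0–3 s: -7 × 3 = -21 cm/s
3–7 s: -9 × 4 = -36 cm/s
7–13 s: 4 × 6 = 24 cm/s
13–16 s: 2 × 3 = 6 cm/s
Δv = -27 cm/s, so v(16) = 4 + (-27) = -23 cm/s.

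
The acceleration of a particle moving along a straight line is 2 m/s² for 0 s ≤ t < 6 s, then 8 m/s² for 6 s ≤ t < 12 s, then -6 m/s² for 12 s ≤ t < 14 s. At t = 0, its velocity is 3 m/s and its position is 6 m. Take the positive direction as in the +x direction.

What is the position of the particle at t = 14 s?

On each constant-a segment, Δv = aΔt and Δx = v₀Δt + ½aΔt²; chain segment to segment.
0–6 s: v starts 3 m/s; Δx = 3·6 + ½·2·6² = 54 m; v ends 15 m/s.
6–12 s: v starts 15 m/s; Δx = 15·6 + ½·8·6² = 234 m; v ends 63 m/s.
12–14 s: v starts 63 m/s; Δx = 63·2 + ½·-6·2² = 114 m; v ends 51 m/s.
x(14) = 6 + Σ Δx = 408 m.

408 m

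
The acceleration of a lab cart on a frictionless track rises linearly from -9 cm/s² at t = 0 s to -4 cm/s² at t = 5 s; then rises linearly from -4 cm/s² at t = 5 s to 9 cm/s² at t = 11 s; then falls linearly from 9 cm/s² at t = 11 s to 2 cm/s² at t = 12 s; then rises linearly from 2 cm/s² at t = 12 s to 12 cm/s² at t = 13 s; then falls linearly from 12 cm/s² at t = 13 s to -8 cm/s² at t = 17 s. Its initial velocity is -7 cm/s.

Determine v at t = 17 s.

Δv equals the area under the a-t graph; then v = v₀ + Δv.
0–5 s: ½(-9 + -4)(5) = -32.5 cm/s
5–11 s: ½(-4 + 9)(6) = 15 cm/s
11–12 s: ½(9 + 2)(1) = 5.5 cm/s
12–13 s: ½(2 + 12)(1) = 7 cm/s
13–17 s: ½(12 + -8)(4) = 8 cm/s
Δv = 3 cm/s, so v(17) = -7 + (3) = -4 cm/s.

-4 cm/s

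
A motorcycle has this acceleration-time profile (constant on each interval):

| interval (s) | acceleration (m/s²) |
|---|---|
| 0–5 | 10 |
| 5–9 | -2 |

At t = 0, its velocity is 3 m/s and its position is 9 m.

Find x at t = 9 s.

345 m

On each constant-a segment, Δv = aΔt and Δx = v₀Δt + ½aΔt²; chain segment to segment.
0–5 s: v starts 3 m/s; Δx = 3·5 + ½·10·5² = 140 m; v ends 53 m/s.
5–9 s: v starts 53 m/s; Δx = 53·4 + ½·-2·4² = 196 m; v ends 45 m/s.
x(9) = 9 + Σ Δx = 345 m.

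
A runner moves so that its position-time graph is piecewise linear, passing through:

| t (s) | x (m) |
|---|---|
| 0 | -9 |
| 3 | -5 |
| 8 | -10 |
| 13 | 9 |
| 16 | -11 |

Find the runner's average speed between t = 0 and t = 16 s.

3 m/s

Average speed = (total path length)/(elapsed time); on a piecewise-linear x-t graph the path length is Σ|Δx|.
0–3 s: |Δx| = |-5 − -9| = 4 m
3–8 s: |Δx| = |-10 − -5| = 5 m
8–13 s: |Δx| = |9 − -10| = 19 m
13–16 s: |Δx| = |-11 − 9| = 20 m
Total path = 48 m; average speed = 48/16 = 3 m/s.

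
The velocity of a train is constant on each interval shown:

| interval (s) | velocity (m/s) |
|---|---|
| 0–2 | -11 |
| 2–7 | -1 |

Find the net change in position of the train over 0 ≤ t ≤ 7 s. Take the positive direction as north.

-27 m

Displacement is the signed area under the v-t curve.
0–2 s: -11 × 2 = -22 m
2–7 s: -1 × 5 = -5 m
Net displacement = -27 m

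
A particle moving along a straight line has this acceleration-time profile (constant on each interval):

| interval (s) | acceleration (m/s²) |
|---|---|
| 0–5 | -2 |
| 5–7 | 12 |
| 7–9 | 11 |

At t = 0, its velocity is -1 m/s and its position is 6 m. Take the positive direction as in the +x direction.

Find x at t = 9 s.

26 m

On each constant-a segment, Δv = aΔt and Δx = v₀Δt + ½aΔt²; chain segment to segment.
0–5 s: v starts -1 m/s; Δx = -1·5 + ½·-2·5² = -30 m; v ends -11 m/s.
5–7 s: v starts -11 m/s; Δx = -11·2 + ½·12·2² = 2 m; v ends 13 m/s.
7–9 s: v starts 13 m/s; Δx = 13·2 + ½·11·2² = 48 m; v ends 35 m/s.
x(9) = 6 + Σ Δx = 26 m.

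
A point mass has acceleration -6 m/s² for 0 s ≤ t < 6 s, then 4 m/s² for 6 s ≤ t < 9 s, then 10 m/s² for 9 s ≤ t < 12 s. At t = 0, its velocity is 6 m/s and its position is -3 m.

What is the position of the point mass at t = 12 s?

-156 m

On each constant-a segment, Δv = aΔt and Δx = v₀Δt + ½aΔt²; chain segment to segment.
0–6 s: v starts 6 m/s; Δx = 6·6 + ½·-6·6² = -72 m; v ends -30 m/s.
6–9 s: v starts -30 m/s; Δx = -30·3 + ½·4·3² = -72 m; v ends -18 m/s.
9–12 s: v starts -18 m/s; Δx = -18·3 + ½·10·3² = -9 m; v ends 12 m/s.
x(12) = -3 + Σ Δx = -156 m.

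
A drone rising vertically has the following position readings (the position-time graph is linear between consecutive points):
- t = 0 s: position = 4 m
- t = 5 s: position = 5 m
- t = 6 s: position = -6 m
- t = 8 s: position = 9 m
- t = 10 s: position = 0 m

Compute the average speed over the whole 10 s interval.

Average speed = (total path length)/(elapsed time); on a piecewise-linear x-t graph the path length is Σ|Δx|.
0–5 s: |Δx| = |5 − 4| = 1 m
5–6 s: |Δx| = |-6 − 5| = 11 m
6–8 s: |Δx| = |9 − -6| = 15 m
8–10 s: |Δx| = |0 − 9| = 9 m
Total path = 36 m; average speed = 36/10 = 3.6 m/s.

3.6 m/s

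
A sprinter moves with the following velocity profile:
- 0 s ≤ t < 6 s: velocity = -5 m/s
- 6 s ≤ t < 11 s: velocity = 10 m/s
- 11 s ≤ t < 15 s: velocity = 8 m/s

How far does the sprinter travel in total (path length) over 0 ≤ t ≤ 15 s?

Total distance travelled is ∫|v| dt — sum the magnitudes of each area piece.
0–6 s: |-5| × 6 = 30 m
6–11 s: |10| × 5 = 50 m
11–15 s: |8| × 4 = 32 m
Total distance = 112 m

112 m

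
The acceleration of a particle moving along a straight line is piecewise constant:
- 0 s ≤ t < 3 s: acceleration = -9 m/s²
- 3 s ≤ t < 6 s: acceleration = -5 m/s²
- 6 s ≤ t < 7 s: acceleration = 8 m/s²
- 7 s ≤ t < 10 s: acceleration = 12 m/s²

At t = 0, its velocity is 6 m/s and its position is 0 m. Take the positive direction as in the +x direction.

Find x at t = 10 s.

On each constant-a segment, Δv = aΔt and Δx = v₀Δt + ½aΔt²; chain segment to segment.
0–3 s: v starts 6 m/s; Δx = 6·3 + ½·-9·3² = -22.5 m; v ends -21 m/s.
3–6 s: v starts -21 m/s; Δx = -21·3 + ½·-5·3² = -85.5 m; v ends -36 m/s.
6–7 s: v starts -36 m/s; Δx = -36·1 + ½·8·1² = -32 m; v ends -28 m/s.
7–10 s: v starts -28 m/s; Δx = -28·3 + ½·12·3² = -30 m; v ends 8 m/s.
x(10) = 0 + Σ Δx = -170 m.

-170 m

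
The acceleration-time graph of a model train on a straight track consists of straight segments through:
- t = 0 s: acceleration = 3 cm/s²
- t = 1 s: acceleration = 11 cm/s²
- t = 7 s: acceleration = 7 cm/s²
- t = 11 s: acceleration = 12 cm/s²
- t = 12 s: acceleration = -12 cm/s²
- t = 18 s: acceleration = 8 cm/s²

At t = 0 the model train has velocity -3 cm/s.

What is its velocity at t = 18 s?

84 cm/s

Δv equals the area under the a-t graph; then v = v₀ + Δv.
0–1 s: ½(3 + 11)(1) = 7 cm/s
1–7 s: ½(11 + 7)(6) = 54 cm/s
7–11 s: ½(7 + 12)(4) = 38 cm/s
11–12 s: ½(12 + -12)(1) = 0 cm/s
12–18 s: ½(-12 + 8)(6) = -12 cm/s
Δv = 87 cm/s, so v(18) = -3 + (87) = 84 cm/s.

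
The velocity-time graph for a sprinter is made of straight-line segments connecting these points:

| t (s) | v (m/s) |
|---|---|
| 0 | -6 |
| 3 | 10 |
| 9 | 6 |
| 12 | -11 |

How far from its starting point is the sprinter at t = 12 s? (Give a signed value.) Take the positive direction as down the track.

46.5 m

Displacement is the signed area under the v-t curve.
0–3 s: ½(-6 + 10)(3) = 6 m
3–9 s: ½(10 + 6)(6) = 48 m
9–12 s: ½(6 + -11)(3) = -7.5 m
Net displacement = 46.5 m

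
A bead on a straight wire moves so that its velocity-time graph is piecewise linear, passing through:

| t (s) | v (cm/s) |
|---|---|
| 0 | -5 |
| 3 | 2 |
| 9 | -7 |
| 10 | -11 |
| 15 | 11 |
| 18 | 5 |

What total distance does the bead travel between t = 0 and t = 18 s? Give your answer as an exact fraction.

1772/21 cm

Total distance travelled is ∫|v| dt — sum the magnitudes of each area piece.
0–3 s: v = 0 at t = 15/7 s; triangle areas 75/14 + 6/7 = 87/14 cm
3–9 s: v = 0 at t = 13/3 s; triangle areas 4/3 + 49/3 = 53/3 cm
9–10 s: |½(-7 + -11)(1)| = 9 cm
10–15 s: v = 0 at t = 12.5 s; triangle areas 13.75 + 13.75 = 27.5 cm
15–18 s: |½(11 + 5)(3)| = 24 cm
Total distance = 1772/21 cm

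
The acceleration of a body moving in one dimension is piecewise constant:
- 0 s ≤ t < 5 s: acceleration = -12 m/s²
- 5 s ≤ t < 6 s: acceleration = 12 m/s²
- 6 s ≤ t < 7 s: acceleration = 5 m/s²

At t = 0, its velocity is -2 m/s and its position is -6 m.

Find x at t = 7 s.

On each constant-a segment, Δv = aΔt and Δx = v₀Δt + ½aΔt²; chain segment to segment.
0–5 s: v starts -2 m/s; Δx = -2·5 + ½·-12·5² = -160 m; v ends -62 m/s.
5–6 s: v starts -62 m/s; Δx = -62·1 + ½·12·1² = -56 m; v ends -50 m/s.
6–7 s: v starts -50 m/s; Δx = -50·1 + ½·5·1² = -47.5 m; v ends -45 m/s.
x(7) = -6 + Σ Δx = -269.5 m.

-269.5 m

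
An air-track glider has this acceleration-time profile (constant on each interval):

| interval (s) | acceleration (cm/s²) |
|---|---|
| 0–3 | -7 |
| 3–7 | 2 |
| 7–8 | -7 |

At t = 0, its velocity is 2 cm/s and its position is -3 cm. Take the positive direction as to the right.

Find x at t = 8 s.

-103 cm

On each constant-a segment, Δv = aΔt and Δx = v₀Δt + ½aΔt²; chain segment to segment.
0–3 s: v starts 2 cm/s; Δx = 2·3 + ½·-7·3² = -25.5 cm; v ends -19 cm/s.
3–7 s: v starts -19 cm/s; Δx = -19·4 + ½·2·4² = -60 cm; v ends -11 cm/s.
7–8 s: v starts -11 cm/s; Δx = -11·1 + ½·-7·1² = -14.5 cm; v ends -18 cm/s.
x(8) = -3 + Σ Δx = -103 cm.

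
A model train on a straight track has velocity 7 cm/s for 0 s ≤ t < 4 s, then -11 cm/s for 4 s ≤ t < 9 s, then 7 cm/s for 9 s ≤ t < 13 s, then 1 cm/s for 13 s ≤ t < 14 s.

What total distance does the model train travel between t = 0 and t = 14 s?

112 cm

Total distance travelled is ∫|v| dt — sum the magnitudes of each area piece.
0–4 s: |7| × 4 = 28 cm
4–9 s: |-11| × 5 = 55 cm
9–13 s: |7| × 4 = 28 cm
13–14 s: |1| × 1 = 1 cm
Total distance = 112 cm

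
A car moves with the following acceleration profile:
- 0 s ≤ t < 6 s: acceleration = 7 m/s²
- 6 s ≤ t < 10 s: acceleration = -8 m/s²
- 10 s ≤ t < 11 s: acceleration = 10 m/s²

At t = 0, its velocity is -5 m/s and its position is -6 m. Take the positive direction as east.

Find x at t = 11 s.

184 m

On each constant-a segment, Δv = aΔt and Δx = v₀Δt + ½aΔt²; chain segment to segment.
0–6 s: v starts -5 m/s; Δx = -5·6 + ½·7·6² = 96 m; v ends 37 m/s.
6–10 s: v starts 37 m/s; Δx = 37·4 + ½·-8·4² = 84 m; v ends 5 m/s.
10–11 s: v starts 5 m/s; Δx = 5·1 + ½·10·1² = 10 m; v ends 15 m/s.
x(11) = -6 + Σ Δx = 184 m.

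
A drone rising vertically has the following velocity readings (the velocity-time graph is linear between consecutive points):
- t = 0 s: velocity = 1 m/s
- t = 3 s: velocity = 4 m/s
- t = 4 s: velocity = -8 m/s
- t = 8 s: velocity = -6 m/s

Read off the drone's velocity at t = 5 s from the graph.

-7.5 m/s

On 4–8 s the graph is linear from -8 to -6 m/s: v(5) = -8 + (-6 − -8)·(5 − 4)/(8 − 4) = -7.5 m/s.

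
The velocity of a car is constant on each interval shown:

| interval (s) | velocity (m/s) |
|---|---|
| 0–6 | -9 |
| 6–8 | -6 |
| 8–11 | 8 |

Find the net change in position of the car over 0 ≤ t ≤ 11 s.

-42 m

Displacement is the signed area under the v-t curve.
0–6 s: -9 × 6 = -54 m
6–8 s: -6 × 2 = -12 m
8–11 s: 8 × 3 = 24 m
Net displacement = -42 m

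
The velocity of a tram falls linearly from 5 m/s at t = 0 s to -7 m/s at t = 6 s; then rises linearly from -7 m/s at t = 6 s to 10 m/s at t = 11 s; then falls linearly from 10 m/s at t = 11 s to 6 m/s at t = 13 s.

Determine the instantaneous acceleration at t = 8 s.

Acceleration is the slope of the v-t graph on 6–11 s: (10 − -7)/(11 − 6) = 3.4 m/s².

3.4 m/s²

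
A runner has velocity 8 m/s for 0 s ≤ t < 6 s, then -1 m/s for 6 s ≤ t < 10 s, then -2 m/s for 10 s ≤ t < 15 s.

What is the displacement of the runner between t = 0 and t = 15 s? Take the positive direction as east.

34 m

Displacement is the signed area under the v-t curve.
0–6 s: 8 × 6 = 48 m
6–10 s: -1 × 4 = -4 m
10–15 s: -2 × 5 = -10 m
Net displacement = 34 m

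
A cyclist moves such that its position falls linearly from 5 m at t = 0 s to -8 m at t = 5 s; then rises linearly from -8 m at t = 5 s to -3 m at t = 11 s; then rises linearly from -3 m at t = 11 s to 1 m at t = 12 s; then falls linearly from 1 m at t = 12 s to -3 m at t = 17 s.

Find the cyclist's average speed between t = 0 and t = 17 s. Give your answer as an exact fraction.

26/17 m/s

Average speed = (total path length)/(elapsed time); on a piecewise-linear x-t graph the path length is Σ|Δx|.
0–5 s: |Δx| = |-8 − 5| = 13 m
5–11 s: |Δx| = |-3 − -8| = 5 m
11–12 s: |Δx| = |1 − -3| = 4 m
12–17 s: |Δx| = |-3 − 1| = 4 m
Total path = 26 m; average speed = 26/17 = 26/17 m/s.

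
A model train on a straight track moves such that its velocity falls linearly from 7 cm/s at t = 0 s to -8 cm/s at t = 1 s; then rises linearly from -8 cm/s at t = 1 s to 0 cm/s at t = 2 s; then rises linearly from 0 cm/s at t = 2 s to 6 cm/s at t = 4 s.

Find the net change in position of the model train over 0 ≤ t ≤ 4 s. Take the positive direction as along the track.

Displacement is the signed area under the v-t curve.
0–1 s: ½(7 + -8)(1) = -0.5 cm
1–2 s: ½(-8 + 0)(1) = -4 cm
2–4 s: ½(0 + 6)(2) = 6 cm
Net displacement = 1.5 cm

1.5 cm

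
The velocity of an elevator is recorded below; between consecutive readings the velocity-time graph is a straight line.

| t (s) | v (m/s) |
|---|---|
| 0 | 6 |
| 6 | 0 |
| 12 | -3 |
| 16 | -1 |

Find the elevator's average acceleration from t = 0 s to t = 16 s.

-0.4375 m/s²

Average acceleration = Δv/Δt = (-1 − 6)/(16 − 0) = -0.4375 m/s².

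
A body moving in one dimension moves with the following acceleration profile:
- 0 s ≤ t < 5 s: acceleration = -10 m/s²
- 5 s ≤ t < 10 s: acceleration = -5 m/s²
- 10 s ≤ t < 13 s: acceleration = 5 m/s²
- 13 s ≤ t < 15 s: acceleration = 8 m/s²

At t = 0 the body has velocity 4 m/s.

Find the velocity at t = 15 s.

Δv equals the area under the a-t graph; then v = v₀ + Δv.
0–5 s: -10 × 5 = -50 m/s
5–10 s: -5 × 5 = -25 m/s
10–13 s: 5 × 3 = 15 m/s
13–15 s: 8 × 2 = 16 m/s
Δv = -44 m/s, so v(15) = 4 + (-44) = -40 m/s.

-40 m/s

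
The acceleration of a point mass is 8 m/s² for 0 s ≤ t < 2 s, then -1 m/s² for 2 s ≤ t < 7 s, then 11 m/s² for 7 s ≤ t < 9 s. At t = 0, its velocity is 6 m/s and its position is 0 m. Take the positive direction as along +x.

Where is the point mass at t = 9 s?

On each constant-a segment, Δv = aΔt and Δx = v₀Δt + ½aΔt²; chain segment to segment.
0–2 s: v starts 6 m/s; Δx = 6·2 + ½·8·2² = 28 m; v ends 22 m/s.
2–7 s: v starts 22 m/s; Δx = 22·5 + ½·-1·5² = 97.5 m; v ends 17 m/s.
7–9 s: v starts 17 m/s; Δx = 17·2 + ½·11·2² = 56 m; v ends 39 m/s.
x(9) = 0 + Σ Δx = 181.5 m.

181.5 m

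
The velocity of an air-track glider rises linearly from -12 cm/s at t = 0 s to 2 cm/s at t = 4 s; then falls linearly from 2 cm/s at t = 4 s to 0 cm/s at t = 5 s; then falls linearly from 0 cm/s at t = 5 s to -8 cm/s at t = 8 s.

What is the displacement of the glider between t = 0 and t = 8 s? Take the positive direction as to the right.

-31 cm

Net displacement equals the area under the velocity-time graph (areas below the axis count negative).
0–4 s: ½(-12 + 2)(4) = -20 cm
4–5 s: ½(2 + 0)(1) = 1 cm
5–8 s: ½(0 + -8)(3) = -12 cm
Net displacement = -31 cm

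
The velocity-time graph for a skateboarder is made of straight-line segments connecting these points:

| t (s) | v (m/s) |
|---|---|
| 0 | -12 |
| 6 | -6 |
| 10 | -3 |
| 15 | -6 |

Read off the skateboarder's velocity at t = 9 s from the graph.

-3.75 m/s

On 6–10 s the graph is linear from -6 to -3 m/s: v(9) = -6 + (-3 − -6)·(9 − 6)/(10 − 6) = -3.75 m/s.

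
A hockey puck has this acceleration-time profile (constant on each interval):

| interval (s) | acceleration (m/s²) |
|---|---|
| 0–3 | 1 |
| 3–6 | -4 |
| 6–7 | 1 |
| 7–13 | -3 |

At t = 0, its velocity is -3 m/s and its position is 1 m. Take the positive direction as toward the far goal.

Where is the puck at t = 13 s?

-153 m

On each constant-a segment, Δv = aΔt and Δx = v₀Δt + ½aΔt²; chain segment to segment.
0–3 s: v starts -3 m/s; Δx = -3·3 + ½·1·3² = -4.5 m; v ends 0 m/s.
3–6 s: v starts 0 m/s; Δx = 0·3 + ½·-4·3² = -18 m; v ends -12 m/s.
6–7 s: v starts -12 m/s; Δx = -12·1 + ½·1·1² = -11.5 m; v ends -11 m/s.
7–13 s: v starts -11 m/s; Δx = -11·6 + ½·-3·6² = -120 m; v ends -29 m/s.
x(13) = 1 + Σ Δx = -153 m.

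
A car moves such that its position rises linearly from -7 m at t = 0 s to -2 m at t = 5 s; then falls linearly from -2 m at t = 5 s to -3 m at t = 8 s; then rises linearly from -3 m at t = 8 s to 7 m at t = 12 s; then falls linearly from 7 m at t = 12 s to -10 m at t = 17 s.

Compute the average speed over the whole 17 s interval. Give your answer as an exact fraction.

Average speed = (total path length)/(elapsed time); on a piecewise-linear x-t graph the path length is Σ|Δx|.
0–5 s: |Δx| = |-2 − -7| = 5 m
5–8 s: |Δx| = |-3 − -2| = 1 m
8–12 s: |Δx| = |7 − -3| = 10 m
12–17 s: |Δx| = |-10 − 7| = 17 m
Total path = 33 m; average speed = 33/17 = 33/17 m/s.

33/17 m/s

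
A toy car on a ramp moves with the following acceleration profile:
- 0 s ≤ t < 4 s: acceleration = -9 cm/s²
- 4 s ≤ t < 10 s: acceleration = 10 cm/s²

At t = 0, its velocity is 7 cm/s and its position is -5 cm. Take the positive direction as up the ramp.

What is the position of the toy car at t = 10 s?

On each constant-a segment, Δv = aΔt and Δx = v₀Δt + ½aΔt²; chain segment to segment.
0–4 s: v starts 7 cm/s; Δx = 7·4 + ½·-9·4² = -44 cm; v ends -29 cm/s.
4–10 s: v starts -29 cm/s; Δx = -29·6 + ½·10·6² = 6 cm; v ends 31 cm/s.
x(10) = -5 + Σ Δx = -43 cm.

-43 cm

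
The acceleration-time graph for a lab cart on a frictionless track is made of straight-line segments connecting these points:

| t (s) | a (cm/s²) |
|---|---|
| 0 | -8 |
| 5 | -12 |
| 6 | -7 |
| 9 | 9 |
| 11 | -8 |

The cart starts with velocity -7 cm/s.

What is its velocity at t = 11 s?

Δv equals the area under the a-t graph; then v = v₀ + Δv.
0–5 s: ½(-8 + -12)(5) = -50 cm/s
5–6 s: ½(-12 + -7)(1) = -9.5 cm/s
6–9 s: ½(-7 + 9)(3) = 3 cm/s
9–11 s: ½(9 + -8)(2) = 1 cm/s
Δv = -55.5 cm/s, so v(11) = -7 + (-55.5) = -62.5 cm/s.

-62.5 cm/s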